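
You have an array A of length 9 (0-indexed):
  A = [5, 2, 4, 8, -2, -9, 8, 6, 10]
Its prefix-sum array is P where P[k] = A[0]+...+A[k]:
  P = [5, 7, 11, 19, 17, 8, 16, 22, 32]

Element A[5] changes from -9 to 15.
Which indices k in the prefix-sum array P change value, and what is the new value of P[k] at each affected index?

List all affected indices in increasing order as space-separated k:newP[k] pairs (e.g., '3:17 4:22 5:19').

P[k] = A[0] + ... + A[k]
P[k] includes A[5] iff k >= 5
Affected indices: 5, 6, ..., 8; delta = 24
  P[5]: 8 + 24 = 32
  P[6]: 16 + 24 = 40
  P[7]: 22 + 24 = 46
  P[8]: 32 + 24 = 56

Answer: 5:32 6:40 7:46 8:56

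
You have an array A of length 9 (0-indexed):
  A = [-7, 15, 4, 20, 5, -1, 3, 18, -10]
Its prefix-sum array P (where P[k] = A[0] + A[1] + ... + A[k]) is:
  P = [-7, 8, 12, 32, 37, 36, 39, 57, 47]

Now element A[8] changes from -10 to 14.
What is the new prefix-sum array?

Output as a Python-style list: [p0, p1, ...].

Change: A[8] -10 -> 14, delta = 24
P[k] for k < 8: unchanged (A[8] not included)
P[k] for k >= 8: shift by delta = 24
  P[0] = -7 + 0 = -7
  P[1] = 8 + 0 = 8
  P[2] = 12 + 0 = 12
  P[3] = 32 + 0 = 32
  P[4] = 37 + 0 = 37
  P[5] = 36 + 0 = 36
  P[6] = 39 + 0 = 39
  P[7] = 57 + 0 = 57
  P[8] = 47 + 24 = 71

Answer: [-7, 8, 12, 32, 37, 36, 39, 57, 71]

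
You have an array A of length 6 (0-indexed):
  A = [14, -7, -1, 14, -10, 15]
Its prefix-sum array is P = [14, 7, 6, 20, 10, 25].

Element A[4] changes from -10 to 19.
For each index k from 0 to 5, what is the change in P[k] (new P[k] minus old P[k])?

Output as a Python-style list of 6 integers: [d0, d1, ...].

Answer: [0, 0, 0, 0, 29, 29]

Derivation:
Element change: A[4] -10 -> 19, delta = 29
For k < 4: P[k] unchanged, delta_P[k] = 0
For k >= 4: P[k] shifts by exactly 29
Delta array: [0, 0, 0, 0, 29, 29]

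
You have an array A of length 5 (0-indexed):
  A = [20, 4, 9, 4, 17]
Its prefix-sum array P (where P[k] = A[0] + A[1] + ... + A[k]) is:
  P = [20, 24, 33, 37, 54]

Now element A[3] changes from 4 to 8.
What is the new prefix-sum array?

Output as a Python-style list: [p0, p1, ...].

Change: A[3] 4 -> 8, delta = 4
P[k] for k < 3: unchanged (A[3] not included)
P[k] for k >= 3: shift by delta = 4
  P[0] = 20 + 0 = 20
  P[1] = 24 + 0 = 24
  P[2] = 33 + 0 = 33
  P[3] = 37 + 4 = 41
  P[4] = 54 + 4 = 58

Answer: [20, 24, 33, 41, 58]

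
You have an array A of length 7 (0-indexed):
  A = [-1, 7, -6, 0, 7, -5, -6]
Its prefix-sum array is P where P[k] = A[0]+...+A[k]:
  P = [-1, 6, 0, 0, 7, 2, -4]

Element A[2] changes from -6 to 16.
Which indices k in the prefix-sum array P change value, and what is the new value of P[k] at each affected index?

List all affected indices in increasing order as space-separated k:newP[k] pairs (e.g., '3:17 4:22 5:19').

P[k] = A[0] + ... + A[k]
P[k] includes A[2] iff k >= 2
Affected indices: 2, 3, ..., 6; delta = 22
  P[2]: 0 + 22 = 22
  P[3]: 0 + 22 = 22
  P[4]: 7 + 22 = 29
  P[5]: 2 + 22 = 24
  P[6]: -4 + 22 = 18

Answer: 2:22 3:22 4:29 5:24 6:18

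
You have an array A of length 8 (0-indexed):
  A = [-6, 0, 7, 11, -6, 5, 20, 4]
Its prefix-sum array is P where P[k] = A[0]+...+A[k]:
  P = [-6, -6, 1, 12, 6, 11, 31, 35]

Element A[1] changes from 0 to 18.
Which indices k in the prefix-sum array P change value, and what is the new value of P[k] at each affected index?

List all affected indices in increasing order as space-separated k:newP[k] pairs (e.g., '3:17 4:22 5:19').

P[k] = A[0] + ... + A[k]
P[k] includes A[1] iff k >= 1
Affected indices: 1, 2, ..., 7; delta = 18
  P[1]: -6 + 18 = 12
  P[2]: 1 + 18 = 19
  P[3]: 12 + 18 = 30
  P[4]: 6 + 18 = 24
  P[5]: 11 + 18 = 29
  P[6]: 31 + 18 = 49
  P[7]: 35 + 18 = 53

Answer: 1:12 2:19 3:30 4:24 5:29 6:49 7:53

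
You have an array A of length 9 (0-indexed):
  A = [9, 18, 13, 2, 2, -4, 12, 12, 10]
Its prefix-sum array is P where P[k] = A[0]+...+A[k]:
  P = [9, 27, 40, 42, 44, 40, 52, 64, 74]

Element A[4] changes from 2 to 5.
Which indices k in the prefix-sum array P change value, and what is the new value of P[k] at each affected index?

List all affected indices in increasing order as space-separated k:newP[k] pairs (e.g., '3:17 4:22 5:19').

Answer: 4:47 5:43 6:55 7:67 8:77

Derivation:
P[k] = A[0] + ... + A[k]
P[k] includes A[4] iff k >= 4
Affected indices: 4, 5, ..., 8; delta = 3
  P[4]: 44 + 3 = 47
  P[5]: 40 + 3 = 43
  P[6]: 52 + 3 = 55
  P[7]: 64 + 3 = 67
  P[8]: 74 + 3 = 77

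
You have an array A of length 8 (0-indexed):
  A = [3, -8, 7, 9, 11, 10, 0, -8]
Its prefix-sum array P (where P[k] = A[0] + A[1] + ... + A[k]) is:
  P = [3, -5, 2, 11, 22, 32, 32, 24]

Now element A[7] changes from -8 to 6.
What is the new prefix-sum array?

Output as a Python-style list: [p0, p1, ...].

Answer: [3, -5, 2, 11, 22, 32, 32, 38]

Derivation:
Change: A[7] -8 -> 6, delta = 14
P[k] for k < 7: unchanged (A[7] not included)
P[k] for k >= 7: shift by delta = 14
  P[0] = 3 + 0 = 3
  P[1] = -5 + 0 = -5
  P[2] = 2 + 0 = 2
  P[3] = 11 + 0 = 11
  P[4] = 22 + 0 = 22
  P[5] = 32 + 0 = 32
  P[6] = 32 + 0 = 32
  P[7] = 24 + 14 = 38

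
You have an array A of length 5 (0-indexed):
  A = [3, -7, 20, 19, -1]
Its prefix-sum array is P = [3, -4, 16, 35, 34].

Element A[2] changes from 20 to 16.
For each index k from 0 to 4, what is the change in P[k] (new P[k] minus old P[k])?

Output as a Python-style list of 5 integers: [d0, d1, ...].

Element change: A[2] 20 -> 16, delta = -4
For k < 2: P[k] unchanged, delta_P[k] = 0
For k >= 2: P[k] shifts by exactly -4
Delta array: [0, 0, -4, -4, -4]

Answer: [0, 0, -4, -4, -4]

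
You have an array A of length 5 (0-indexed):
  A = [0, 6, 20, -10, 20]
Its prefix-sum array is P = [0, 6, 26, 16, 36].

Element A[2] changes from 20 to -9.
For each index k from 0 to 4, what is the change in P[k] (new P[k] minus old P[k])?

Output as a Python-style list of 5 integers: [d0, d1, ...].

Element change: A[2] 20 -> -9, delta = -29
For k < 2: P[k] unchanged, delta_P[k] = 0
For k >= 2: P[k] shifts by exactly -29
Delta array: [0, 0, -29, -29, -29]

Answer: [0, 0, -29, -29, -29]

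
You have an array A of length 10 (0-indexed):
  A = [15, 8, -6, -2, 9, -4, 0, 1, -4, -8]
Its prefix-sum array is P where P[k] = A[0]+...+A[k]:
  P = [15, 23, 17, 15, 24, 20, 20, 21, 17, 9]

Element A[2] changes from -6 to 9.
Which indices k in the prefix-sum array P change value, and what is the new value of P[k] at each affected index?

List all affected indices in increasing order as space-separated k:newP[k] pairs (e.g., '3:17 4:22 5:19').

Answer: 2:32 3:30 4:39 5:35 6:35 7:36 8:32 9:24

Derivation:
P[k] = A[0] + ... + A[k]
P[k] includes A[2] iff k >= 2
Affected indices: 2, 3, ..., 9; delta = 15
  P[2]: 17 + 15 = 32
  P[3]: 15 + 15 = 30
  P[4]: 24 + 15 = 39
  P[5]: 20 + 15 = 35
  P[6]: 20 + 15 = 35
  P[7]: 21 + 15 = 36
  P[8]: 17 + 15 = 32
  P[9]: 9 + 15 = 24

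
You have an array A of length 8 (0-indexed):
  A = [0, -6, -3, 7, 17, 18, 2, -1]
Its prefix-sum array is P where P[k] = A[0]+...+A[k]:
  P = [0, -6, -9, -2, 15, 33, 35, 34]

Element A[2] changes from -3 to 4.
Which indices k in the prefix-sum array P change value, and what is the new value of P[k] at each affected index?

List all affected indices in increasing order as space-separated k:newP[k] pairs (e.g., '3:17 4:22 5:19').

Answer: 2:-2 3:5 4:22 5:40 6:42 7:41

Derivation:
P[k] = A[0] + ... + A[k]
P[k] includes A[2] iff k >= 2
Affected indices: 2, 3, ..., 7; delta = 7
  P[2]: -9 + 7 = -2
  P[3]: -2 + 7 = 5
  P[4]: 15 + 7 = 22
  P[5]: 33 + 7 = 40
  P[6]: 35 + 7 = 42
  P[7]: 34 + 7 = 41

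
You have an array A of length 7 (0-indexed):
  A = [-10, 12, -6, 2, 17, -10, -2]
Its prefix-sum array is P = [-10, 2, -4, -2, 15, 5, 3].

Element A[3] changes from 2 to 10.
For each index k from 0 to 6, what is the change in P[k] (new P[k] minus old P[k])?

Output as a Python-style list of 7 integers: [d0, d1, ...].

Answer: [0, 0, 0, 8, 8, 8, 8]

Derivation:
Element change: A[3] 2 -> 10, delta = 8
For k < 3: P[k] unchanged, delta_P[k] = 0
For k >= 3: P[k] shifts by exactly 8
Delta array: [0, 0, 0, 8, 8, 8, 8]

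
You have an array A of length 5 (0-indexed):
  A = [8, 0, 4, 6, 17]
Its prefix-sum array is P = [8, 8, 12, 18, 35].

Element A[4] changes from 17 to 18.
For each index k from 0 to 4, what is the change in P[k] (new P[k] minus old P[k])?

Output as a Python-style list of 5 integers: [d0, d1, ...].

Answer: [0, 0, 0, 0, 1]

Derivation:
Element change: A[4] 17 -> 18, delta = 1
For k < 4: P[k] unchanged, delta_P[k] = 0
For k >= 4: P[k] shifts by exactly 1
Delta array: [0, 0, 0, 0, 1]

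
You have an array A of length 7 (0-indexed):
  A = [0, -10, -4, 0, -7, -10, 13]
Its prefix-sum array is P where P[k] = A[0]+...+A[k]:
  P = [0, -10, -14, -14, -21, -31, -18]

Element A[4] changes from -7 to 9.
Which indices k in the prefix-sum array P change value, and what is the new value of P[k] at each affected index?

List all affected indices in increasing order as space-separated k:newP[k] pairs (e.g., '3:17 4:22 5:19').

Answer: 4:-5 5:-15 6:-2

Derivation:
P[k] = A[0] + ... + A[k]
P[k] includes A[4] iff k >= 4
Affected indices: 4, 5, ..., 6; delta = 16
  P[4]: -21 + 16 = -5
  P[5]: -31 + 16 = -15
  P[6]: -18 + 16 = -2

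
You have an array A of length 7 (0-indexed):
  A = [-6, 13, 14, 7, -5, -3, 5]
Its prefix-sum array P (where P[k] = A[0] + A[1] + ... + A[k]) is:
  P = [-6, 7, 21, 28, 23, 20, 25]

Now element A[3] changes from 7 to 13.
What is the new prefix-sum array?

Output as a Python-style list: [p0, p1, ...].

Answer: [-6, 7, 21, 34, 29, 26, 31]

Derivation:
Change: A[3] 7 -> 13, delta = 6
P[k] for k < 3: unchanged (A[3] not included)
P[k] for k >= 3: shift by delta = 6
  P[0] = -6 + 0 = -6
  P[1] = 7 + 0 = 7
  P[2] = 21 + 0 = 21
  P[3] = 28 + 6 = 34
  P[4] = 23 + 6 = 29
  P[5] = 20 + 6 = 26
  P[6] = 25 + 6 = 31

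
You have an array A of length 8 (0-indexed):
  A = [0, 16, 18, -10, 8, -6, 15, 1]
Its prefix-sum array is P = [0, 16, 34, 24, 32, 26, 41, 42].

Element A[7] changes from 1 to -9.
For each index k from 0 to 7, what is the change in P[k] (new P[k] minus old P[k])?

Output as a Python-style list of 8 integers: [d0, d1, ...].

Answer: [0, 0, 0, 0, 0, 0, 0, -10]

Derivation:
Element change: A[7] 1 -> -9, delta = -10
For k < 7: P[k] unchanged, delta_P[k] = 0
For k >= 7: P[k] shifts by exactly -10
Delta array: [0, 0, 0, 0, 0, 0, 0, -10]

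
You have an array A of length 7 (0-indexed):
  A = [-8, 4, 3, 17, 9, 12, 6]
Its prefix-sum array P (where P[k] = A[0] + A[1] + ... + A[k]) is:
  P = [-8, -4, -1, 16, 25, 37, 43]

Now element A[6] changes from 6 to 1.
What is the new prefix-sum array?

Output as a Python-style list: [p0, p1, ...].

Answer: [-8, -4, -1, 16, 25, 37, 38]

Derivation:
Change: A[6] 6 -> 1, delta = -5
P[k] for k < 6: unchanged (A[6] not included)
P[k] for k >= 6: shift by delta = -5
  P[0] = -8 + 0 = -8
  P[1] = -4 + 0 = -4
  P[2] = -1 + 0 = -1
  P[3] = 16 + 0 = 16
  P[4] = 25 + 0 = 25
  P[5] = 37 + 0 = 37
  P[6] = 43 + -5 = 38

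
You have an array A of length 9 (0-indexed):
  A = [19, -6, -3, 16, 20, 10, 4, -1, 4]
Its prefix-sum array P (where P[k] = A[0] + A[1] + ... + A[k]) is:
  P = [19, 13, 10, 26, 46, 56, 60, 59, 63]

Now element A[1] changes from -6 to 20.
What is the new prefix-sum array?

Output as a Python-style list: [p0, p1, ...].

Answer: [19, 39, 36, 52, 72, 82, 86, 85, 89]

Derivation:
Change: A[1] -6 -> 20, delta = 26
P[k] for k < 1: unchanged (A[1] not included)
P[k] for k >= 1: shift by delta = 26
  P[0] = 19 + 0 = 19
  P[1] = 13 + 26 = 39
  P[2] = 10 + 26 = 36
  P[3] = 26 + 26 = 52
  P[4] = 46 + 26 = 72
  P[5] = 56 + 26 = 82
  P[6] = 60 + 26 = 86
  P[7] = 59 + 26 = 85
  P[8] = 63 + 26 = 89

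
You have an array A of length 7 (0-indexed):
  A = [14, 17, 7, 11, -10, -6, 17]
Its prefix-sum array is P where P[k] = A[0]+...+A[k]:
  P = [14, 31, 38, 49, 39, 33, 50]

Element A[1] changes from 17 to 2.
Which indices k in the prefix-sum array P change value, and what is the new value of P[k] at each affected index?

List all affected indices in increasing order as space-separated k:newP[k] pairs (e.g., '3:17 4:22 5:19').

Answer: 1:16 2:23 3:34 4:24 5:18 6:35

Derivation:
P[k] = A[0] + ... + A[k]
P[k] includes A[1] iff k >= 1
Affected indices: 1, 2, ..., 6; delta = -15
  P[1]: 31 + -15 = 16
  P[2]: 38 + -15 = 23
  P[3]: 49 + -15 = 34
  P[4]: 39 + -15 = 24
  P[5]: 33 + -15 = 18
  P[6]: 50 + -15 = 35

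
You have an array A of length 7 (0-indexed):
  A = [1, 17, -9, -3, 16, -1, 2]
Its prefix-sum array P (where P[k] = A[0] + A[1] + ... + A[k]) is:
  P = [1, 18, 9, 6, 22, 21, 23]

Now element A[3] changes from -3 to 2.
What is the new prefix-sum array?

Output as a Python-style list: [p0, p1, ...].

Answer: [1, 18, 9, 11, 27, 26, 28]

Derivation:
Change: A[3] -3 -> 2, delta = 5
P[k] for k < 3: unchanged (A[3] not included)
P[k] for k >= 3: shift by delta = 5
  P[0] = 1 + 0 = 1
  P[1] = 18 + 0 = 18
  P[2] = 9 + 0 = 9
  P[3] = 6 + 5 = 11
  P[4] = 22 + 5 = 27
  P[5] = 21 + 5 = 26
  P[6] = 23 + 5 = 28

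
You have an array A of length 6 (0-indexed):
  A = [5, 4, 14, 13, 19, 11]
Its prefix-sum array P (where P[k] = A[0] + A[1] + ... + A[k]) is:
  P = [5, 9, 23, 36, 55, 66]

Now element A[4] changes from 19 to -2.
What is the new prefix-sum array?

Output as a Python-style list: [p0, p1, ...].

Change: A[4] 19 -> -2, delta = -21
P[k] for k < 4: unchanged (A[4] not included)
P[k] for k >= 4: shift by delta = -21
  P[0] = 5 + 0 = 5
  P[1] = 9 + 0 = 9
  P[2] = 23 + 0 = 23
  P[3] = 36 + 0 = 36
  P[4] = 55 + -21 = 34
  P[5] = 66 + -21 = 45

Answer: [5, 9, 23, 36, 34, 45]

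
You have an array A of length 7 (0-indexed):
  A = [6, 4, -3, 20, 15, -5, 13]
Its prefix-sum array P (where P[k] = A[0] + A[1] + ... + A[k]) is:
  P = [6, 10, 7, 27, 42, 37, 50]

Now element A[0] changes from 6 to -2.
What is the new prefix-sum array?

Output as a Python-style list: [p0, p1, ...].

Answer: [-2, 2, -1, 19, 34, 29, 42]

Derivation:
Change: A[0] 6 -> -2, delta = -8
P[k] for k < 0: unchanged (A[0] not included)
P[k] for k >= 0: shift by delta = -8
  P[0] = 6 + -8 = -2
  P[1] = 10 + -8 = 2
  P[2] = 7 + -8 = -1
  P[3] = 27 + -8 = 19
  P[4] = 42 + -8 = 34
  P[5] = 37 + -8 = 29
  P[6] = 50 + -8 = 42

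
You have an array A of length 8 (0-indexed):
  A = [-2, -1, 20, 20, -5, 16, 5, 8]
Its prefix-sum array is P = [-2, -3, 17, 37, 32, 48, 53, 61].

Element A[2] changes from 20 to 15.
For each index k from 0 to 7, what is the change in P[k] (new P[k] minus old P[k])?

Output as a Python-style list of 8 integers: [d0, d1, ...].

Element change: A[2] 20 -> 15, delta = -5
For k < 2: P[k] unchanged, delta_P[k] = 0
For k >= 2: P[k] shifts by exactly -5
Delta array: [0, 0, -5, -5, -5, -5, -5, -5]

Answer: [0, 0, -5, -5, -5, -5, -5, -5]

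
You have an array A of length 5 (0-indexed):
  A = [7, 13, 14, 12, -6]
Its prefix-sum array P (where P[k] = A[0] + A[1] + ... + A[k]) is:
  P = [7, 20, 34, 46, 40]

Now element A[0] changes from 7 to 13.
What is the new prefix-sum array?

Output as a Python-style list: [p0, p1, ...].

Answer: [13, 26, 40, 52, 46]

Derivation:
Change: A[0] 7 -> 13, delta = 6
P[k] for k < 0: unchanged (A[0] not included)
P[k] for k >= 0: shift by delta = 6
  P[0] = 7 + 6 = 13
  P[1] = 20 + 6 = 26
  P[2] = 34 + 6 = 40
  P[3] = 46 + 6 = 52
  P[4] = 40 + 6 = 46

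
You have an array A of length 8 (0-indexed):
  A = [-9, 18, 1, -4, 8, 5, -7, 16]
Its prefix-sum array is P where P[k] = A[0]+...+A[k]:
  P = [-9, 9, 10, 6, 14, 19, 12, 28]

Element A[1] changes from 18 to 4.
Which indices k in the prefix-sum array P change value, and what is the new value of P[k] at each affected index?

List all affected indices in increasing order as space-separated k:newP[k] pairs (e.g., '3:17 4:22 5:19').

P[k] = A[0] + ... + A[k]
P[k] includes A[1] iff k >= 1
Affected indices: 1, 2, ..., 7; delta = -14
  P[1]: 9 + -14 = -5
  P[2]: 10 + -14 = -4
  P[3]: 6 + -14 = -8
  P[4]: 14 + -14 = 0
  P[5]: 19 + -14 = 5
  P[6]: 12 + -14 = -2
  P[7]: 28 + -14 = 14

Answer: 1:-5 2:-4 3:-8 4:0 5:5 6:-2 7:14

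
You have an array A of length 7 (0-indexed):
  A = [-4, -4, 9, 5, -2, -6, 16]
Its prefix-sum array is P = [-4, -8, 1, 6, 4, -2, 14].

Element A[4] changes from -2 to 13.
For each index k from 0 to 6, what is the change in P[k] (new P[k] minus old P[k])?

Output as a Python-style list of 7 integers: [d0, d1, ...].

Answer: [0, 0, 0, 0, 15, 15, 15]

Derivation:
Element change: A[4] -2 -> 13, delta = 15
For k < 4: P[k] unchanged, delta_P[k] = 0
For k >= 4: P[k] shifts by exactly 15
Delta array: [0, 0, 0, 0, 15, 15, 15]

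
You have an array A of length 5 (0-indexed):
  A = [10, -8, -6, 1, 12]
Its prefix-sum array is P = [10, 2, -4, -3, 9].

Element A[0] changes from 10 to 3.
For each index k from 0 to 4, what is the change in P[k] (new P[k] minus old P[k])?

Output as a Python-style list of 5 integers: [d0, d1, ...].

Element change: A[0] 10 -> 3, delta = -7
For k < 0: P[k] unchanged, delta_P[k] = 0
For k >= 0: P[k] shifts by exactly -7
Delta array: [-7, -7, -7, -7, -7]

Answer: [-7, -7, -7, -7, -7]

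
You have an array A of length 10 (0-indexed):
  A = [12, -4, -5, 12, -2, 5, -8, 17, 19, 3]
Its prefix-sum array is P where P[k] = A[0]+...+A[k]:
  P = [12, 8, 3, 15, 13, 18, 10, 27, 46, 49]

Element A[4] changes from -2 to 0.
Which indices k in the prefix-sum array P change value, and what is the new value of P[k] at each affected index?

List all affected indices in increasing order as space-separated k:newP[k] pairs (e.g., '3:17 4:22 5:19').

P[k] = A[0] + ... + A[k]
P[k] includes A[4] iff k >= 4
Affected indices: 4, 5, ..., 9; delta = 2
  P[4]: 13 + 2 = 15
  P[5]: 18 + 2 = 20
  P[6]: 10 + 2 = 12
  P[7]: 27 + 2 = 29
  P[8]: 46 + 2 = 48
  P[9]: 49 + 2 = 51

Answer: 4:15 5:20 6:12 7:29 8:48 9:51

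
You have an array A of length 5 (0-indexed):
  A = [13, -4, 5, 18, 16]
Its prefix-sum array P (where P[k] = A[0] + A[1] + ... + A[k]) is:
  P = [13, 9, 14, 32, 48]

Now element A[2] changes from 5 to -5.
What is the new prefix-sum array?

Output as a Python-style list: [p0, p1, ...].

Change: A[2] 5 -> -5, delta = -10
P[k] for k < 2: unchanged (A[2] not included)
P[k] for k >= 2: shift by delta = -10
  P[0] = 13 + 0 = 13
  P[1] = 9 + 0 = 9
  P[2] = 14 + -10 = 4
  P[3] = 32 + -10 = 22
  P[4] = 48 + -10 = 38

Answer: [13, 9, 4, 22, 38]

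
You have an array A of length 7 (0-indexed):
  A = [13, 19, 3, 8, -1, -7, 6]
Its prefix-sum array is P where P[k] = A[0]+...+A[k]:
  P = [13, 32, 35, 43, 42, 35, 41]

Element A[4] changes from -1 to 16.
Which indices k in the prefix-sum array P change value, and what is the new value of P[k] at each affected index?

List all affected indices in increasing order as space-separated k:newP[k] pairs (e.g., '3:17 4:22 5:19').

Answer: 4:59 5:52 6:58

Derivation:
P[k] = A[0] + ... + A[k]
P[k] includes A[4] iff k >= 4
Affected indices: 4, 5, ..., 6; delta = 17
  P[4]: 42 + 17 = 59
  P[5]: 35 + 17 = 52
  P[6]: 41 + 17 = 58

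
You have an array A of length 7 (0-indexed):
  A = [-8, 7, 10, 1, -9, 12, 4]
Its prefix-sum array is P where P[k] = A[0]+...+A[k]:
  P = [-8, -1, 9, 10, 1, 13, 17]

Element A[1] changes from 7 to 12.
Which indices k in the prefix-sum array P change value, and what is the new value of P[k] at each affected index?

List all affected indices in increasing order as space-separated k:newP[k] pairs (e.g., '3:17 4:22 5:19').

P[k] = A[0] + ... + A[k]
P[k] includes A[1] iff k >= 1
Affected indices: 1, 2, ..., 6; delta = 5
  P[1]: -1 + 5 = 4
  P[2]: 9 + 5 = 14
  P[3]: 10 + 5 = 15
  P[4]: 1 + 5 = 6
  P[5]: 13 + 5 = 18
  P[6]: 17 + 5 = 22

Answer: 1:4 2:14 3:15 4:6 5:18 6:22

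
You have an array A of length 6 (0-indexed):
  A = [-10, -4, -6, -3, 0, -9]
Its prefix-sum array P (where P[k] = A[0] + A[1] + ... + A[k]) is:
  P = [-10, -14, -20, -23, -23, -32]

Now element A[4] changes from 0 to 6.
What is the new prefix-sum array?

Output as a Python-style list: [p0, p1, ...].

Answer: [-10, -14, -20, -23, -17, -26]

Derivation:
Change: A[4] 0 -> 6, delta = 6
P[k] for k < 4: unchanged (A[4] not included)
P[k] for k >= 4: shift by delta = 6
  P[0] = -10 + 0 = -10
  P[1] = -14 + 0 = -14
  P[2] = -20 + 0 = -20
  P[3] = -23 + 0 = -23
  P[4] = -23 + 6 = -17
  P[5] = -32 + 6 = -26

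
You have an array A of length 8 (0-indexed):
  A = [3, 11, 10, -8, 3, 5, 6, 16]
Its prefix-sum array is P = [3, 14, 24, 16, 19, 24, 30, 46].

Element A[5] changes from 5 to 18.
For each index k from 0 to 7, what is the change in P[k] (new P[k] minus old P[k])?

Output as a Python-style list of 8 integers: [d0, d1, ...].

Answer: [0, 0, 0, 0, 0, 13, 13, 13]

Derivation:
Element change: A[5] 5 -> 18, delta = 13
For k < 5: P[k] unchanged, delta_P[k] = 0
For k >= 5: P[k] shifts by exactly 13
Delta array: [0, 0, 0, 0, 0, 13, 13, 13]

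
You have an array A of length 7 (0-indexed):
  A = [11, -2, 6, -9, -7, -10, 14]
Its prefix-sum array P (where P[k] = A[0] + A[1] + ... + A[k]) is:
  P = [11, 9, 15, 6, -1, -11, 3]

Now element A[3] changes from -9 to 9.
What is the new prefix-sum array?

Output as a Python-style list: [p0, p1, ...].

Answer: [11, 9, 15, 24, 17, 7, 21]

Derivation:
Change: A[3] -9 -> 9, delta = 18
P[k] for k < 3: unchanged (A[3] not included)
P[k] for k >= 3: shift by delta = 18
  P[0] = 11 + 0 = 11
  P[1] = 9 + 0 = 9
  P[2] = 15 + 0 = 15
  P[3] = 6 + 18 = 24
  P[4] = -1 + 18 = 17
  P[5] = -11 + 18 = 7
  P[6] = 3 + 18 = 21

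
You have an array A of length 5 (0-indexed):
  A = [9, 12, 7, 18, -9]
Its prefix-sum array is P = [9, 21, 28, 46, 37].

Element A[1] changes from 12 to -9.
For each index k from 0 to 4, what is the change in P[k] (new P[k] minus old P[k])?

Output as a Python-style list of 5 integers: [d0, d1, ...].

Answer: [0, -21, -21, -21, -21]

Derivation:
Element change: A[1] 12 -> -9, delta = -21
For k < 1: P[k] unchanged, delta_P[k] = 0
For k >= 1: P[k] shifts by exactly -21
Delta array: [0, -21, -21, -21, -21]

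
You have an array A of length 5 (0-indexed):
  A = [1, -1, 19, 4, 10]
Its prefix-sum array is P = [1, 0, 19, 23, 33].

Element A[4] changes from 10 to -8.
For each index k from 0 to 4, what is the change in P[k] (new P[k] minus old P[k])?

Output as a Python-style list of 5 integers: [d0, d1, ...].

Answer: [0, 0, 0, 0, -18]

Derivation:
Element change: A[4] 10 -> -8, delta = -18
For k < 4: P[k] unchanged, delta_P[k] = 0
For k >= 4: P[k] shifts by exactly -18
Delta array: [0, 0, 0, 0, -18]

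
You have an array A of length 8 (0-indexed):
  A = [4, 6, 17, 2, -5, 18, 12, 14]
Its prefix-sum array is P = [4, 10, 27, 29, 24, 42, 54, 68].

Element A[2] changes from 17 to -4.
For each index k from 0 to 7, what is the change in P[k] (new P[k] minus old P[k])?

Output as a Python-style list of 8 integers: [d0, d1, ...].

Answer: [0, 0, -21, -21, -21, -21, -21, -21]

Derivation:
Element change: A[2] 17 -> -4, delta = -21
For k < 2: P[k] unchanged, delta_P[k] = 0
For k >= 2: P[k] shifts by exactly -21
Delta array: [0, 0, -21, -21, -21, -21, -21, -21]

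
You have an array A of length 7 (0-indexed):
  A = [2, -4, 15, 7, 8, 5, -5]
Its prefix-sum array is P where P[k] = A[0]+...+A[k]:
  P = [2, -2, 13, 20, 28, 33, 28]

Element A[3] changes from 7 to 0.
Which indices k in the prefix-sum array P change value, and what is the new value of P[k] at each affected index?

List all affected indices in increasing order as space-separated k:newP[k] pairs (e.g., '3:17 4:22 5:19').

P[k] = A[0] + ... + A[k]
P[k] includes A[3] iff k >= 3
Affected indices: 3, 4, ..., 6; delta = -7
  P[3]: 20 + -7 = 13
  P[4]: 28 + -7 = 21
  P[5]: 33 + -7 = 26
  P[6]: 28 + -7 = 21

Answer: 3:13 4:21 5:26 6:21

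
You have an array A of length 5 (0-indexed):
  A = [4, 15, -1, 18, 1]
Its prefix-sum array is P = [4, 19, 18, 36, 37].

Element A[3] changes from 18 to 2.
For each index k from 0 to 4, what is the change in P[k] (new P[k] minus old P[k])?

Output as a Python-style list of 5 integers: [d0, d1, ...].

Answer: [0, 0, 0, -16, -16]

Derivation:
Element change: A[3] 18 -> 2, delta = -16
For k < 3: P[k] unchanged, delta_P[k] = 0
For k >= 3: P[k] shifts by exactly -16
Delta array: [0, 0, 0, -16, -16]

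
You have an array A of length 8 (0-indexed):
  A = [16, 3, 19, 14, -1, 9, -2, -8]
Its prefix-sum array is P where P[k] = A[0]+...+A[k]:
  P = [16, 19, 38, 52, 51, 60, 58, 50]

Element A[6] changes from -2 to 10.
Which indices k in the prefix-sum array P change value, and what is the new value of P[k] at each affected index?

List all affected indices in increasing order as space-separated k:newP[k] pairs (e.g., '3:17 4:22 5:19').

Answer: 6:70 7:62

Derivation:
P[k] = A[0] + ... + A[k]
P[k] includes A[6] iff k >= 6
Affected indices: 6, 7, ..., 7; delta = 12
  P[6]: 58 + 12 = 70
  P[7]: 50 + 12 = 62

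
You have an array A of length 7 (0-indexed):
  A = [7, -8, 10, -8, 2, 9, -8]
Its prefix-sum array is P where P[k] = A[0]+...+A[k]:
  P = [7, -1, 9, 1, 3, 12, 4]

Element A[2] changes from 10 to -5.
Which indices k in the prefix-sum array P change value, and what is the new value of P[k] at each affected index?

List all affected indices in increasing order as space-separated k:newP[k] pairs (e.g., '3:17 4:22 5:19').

P[k] = A[0] + ... + A[k]
P[k] includes A[2] iff k >= 2
Affected indices: 2, 3, ..., 6; delta = -15
  P[2]: 9 + -15 = -6
  P[3]: 1 + -15 = -14
  P[4]: 3 + -15 = -12
  P[5]: 12 + -15 = -3
  P[6]: 4 + -15 = -11

Answer: 2:-6 3:-14 4:-12 5:-3 6:-11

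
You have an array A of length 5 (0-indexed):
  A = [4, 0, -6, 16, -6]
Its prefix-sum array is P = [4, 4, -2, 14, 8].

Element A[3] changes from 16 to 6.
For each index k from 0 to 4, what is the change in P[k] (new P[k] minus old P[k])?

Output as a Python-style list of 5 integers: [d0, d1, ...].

Answer: [0, 0, 0, -10, -10]

Derivation:
Element change: A[3] 16 -> 6, delta = -10
For k < 3: P[k] unchanged, delta_P[k] = 0
For k >= 3: P[k] shifts by exactly -10
Delta array: [0, 0, 0, -10, -10]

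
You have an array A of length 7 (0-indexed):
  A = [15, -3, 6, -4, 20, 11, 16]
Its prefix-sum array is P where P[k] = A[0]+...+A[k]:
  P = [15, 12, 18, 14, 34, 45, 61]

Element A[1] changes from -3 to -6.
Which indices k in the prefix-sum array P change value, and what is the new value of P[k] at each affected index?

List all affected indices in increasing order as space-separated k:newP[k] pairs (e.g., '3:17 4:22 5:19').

Answer: 1:9 2:15 3:11 4:31 5:42 6:58

Derivation:
P[k] = A[0] + ... + A[k]
P[k] includes A[1] iff k >= 1
Affected indices: 1, 2, ..., 6; delta = -3
  P[1]: 12 + -3 = 9
  P[2]: 18 + -3 = 15
  P[3]: 14 + -3 = 11
  P[4]: 34 + -3 = 31
  P[5]: 45 + -3 = 42
  P[6]: 61 + -3 = 58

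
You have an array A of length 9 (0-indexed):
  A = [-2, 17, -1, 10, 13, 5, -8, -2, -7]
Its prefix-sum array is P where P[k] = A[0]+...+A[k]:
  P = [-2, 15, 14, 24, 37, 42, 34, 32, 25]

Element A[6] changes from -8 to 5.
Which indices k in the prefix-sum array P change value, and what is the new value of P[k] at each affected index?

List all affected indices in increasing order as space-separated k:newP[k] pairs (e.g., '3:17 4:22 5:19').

P[k] = A[0] + ... + A[k]
P[k] includes A[6] iff k >= 6
Affected indices: 6, 7, ..., 8; delta = 13
  P[6]: 34 + 13 = 47
  P[7]: 32 + 13 = 45
  P[8]: 25 + 13 = 38

Answer: 6:47 7:45 8:38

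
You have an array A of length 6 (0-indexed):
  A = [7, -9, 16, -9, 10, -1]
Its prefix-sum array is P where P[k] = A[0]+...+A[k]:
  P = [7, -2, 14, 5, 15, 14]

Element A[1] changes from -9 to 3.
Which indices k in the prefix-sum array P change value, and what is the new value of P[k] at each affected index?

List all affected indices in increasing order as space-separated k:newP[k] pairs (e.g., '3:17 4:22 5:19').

P[k] = A[0] + ... + A[k]
P[k] includes A[1] iff k >= 1
Affected indices: 1, 2, ..., 5; delta = 12
  P[1]: -2 + 12 = 10
  P[2]: 14 + 12 = 26
  P[3]: 5 + 12 = 17
  P[4]: 15 + 12 = 27
  P[5]: 14 + 12 = 26

Answer: 1:10 2:26 3:17 4:27 5:26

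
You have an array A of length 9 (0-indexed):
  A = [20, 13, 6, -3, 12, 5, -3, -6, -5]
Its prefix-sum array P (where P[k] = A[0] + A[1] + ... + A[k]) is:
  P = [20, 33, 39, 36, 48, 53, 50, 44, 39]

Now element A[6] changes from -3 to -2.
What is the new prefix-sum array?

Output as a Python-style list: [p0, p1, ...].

Change: A[6] -3 -> -2, delta = 1
P[k] for k < 6: unchanged (A[6] not included)
P[k] for k >= 6: shift by delta = 1
  P[0] = 20 + 0 = 20
  P[1] = 33 + 0 = 33
  P[2] = 39 + 0 = 39
  P[3] = 36 + 0 = 36
  P[4] = 48 + 0 = 48
  P[5] = 53 + 0 = 53
  P[6] = 50 + 1 = 51
  P[7] = 44 + 1 = 45
  P[8] = 39 + 1 = 40

Answer: [20, 33, 39, 36, 48, 53, 51, 45, 40]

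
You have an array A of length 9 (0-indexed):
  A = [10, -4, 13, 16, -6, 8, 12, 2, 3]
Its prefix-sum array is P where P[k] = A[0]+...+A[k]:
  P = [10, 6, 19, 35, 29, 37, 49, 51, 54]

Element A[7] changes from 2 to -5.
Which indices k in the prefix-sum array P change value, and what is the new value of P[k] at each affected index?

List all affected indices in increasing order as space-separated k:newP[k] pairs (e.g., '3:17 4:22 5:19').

P[k] = A[0] + ... + A[k]
P[k] includes A[7] iff k >= 7
Affected indices: 7, 8, ..., 8; delta = -7
  P[7]: 51 + -7 = 44
  P[8]: 54 + -7 = 47

Answer: 7:44 8:47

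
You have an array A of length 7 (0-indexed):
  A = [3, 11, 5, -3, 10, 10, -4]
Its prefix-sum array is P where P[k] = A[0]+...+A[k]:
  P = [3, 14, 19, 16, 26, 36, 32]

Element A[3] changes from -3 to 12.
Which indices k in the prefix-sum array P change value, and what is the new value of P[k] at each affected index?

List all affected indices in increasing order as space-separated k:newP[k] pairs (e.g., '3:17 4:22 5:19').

Answer: 3:31 4:41 5:51 6:47

Derivation:
P[k] = A[0] + ... + A[k]
P[k] includes A[3] iff k >= 3
Affected indices: 3, 4, ..., 6; delta = 15
  P[3]: 16 + 15 = 31
  P[4]: 26 + 15 = 41
  P[5]: 36 + 15 = 51
  P[6]: 32 + 15 = 47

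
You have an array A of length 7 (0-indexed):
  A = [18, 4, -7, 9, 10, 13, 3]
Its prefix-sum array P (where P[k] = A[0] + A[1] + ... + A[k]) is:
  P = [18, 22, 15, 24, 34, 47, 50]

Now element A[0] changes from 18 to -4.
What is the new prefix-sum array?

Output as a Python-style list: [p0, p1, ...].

Answer: [-4, 0, -7, 2, 12, 25, 28]

Derivation:
Change: A[0] 18 -> -4, delta = -22
P[k] for k < 0: unchanged (A[0] not included)
P[k] for k >= 0: shift by delta = -22
  P[0] = 18 + -22 = -4
  P[1] = 22 + -22 = 0
  P[2] = 15 + -22 = -7
  P[3] = 24 + -22 = 2
  P[4] = 34 + -22 = 12
  P[5] = 47 + -22 = 25
  P[6] = 50 + -22 = 28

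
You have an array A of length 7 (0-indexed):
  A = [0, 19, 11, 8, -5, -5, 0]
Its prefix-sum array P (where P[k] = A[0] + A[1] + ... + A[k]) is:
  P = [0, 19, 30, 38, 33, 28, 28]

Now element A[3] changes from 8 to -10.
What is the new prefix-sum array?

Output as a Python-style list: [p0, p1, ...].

Answer: [0, 19, 30, 20, 15, 10, 10]

Derivation:
Change: A[3] 8 -> -10, delta = -18
P[k] for k < 3: unchanged (A[3] not included)
P[k] for k >= 3: shift by delta = -18
  P[0] = 0 + 0 = 0
  P[1] = 19 + 0 = 19
  P[2] = 30 + 0 = 30
  P[3] = 38 + -18 = 20
  P[4] = 33 + -18 = 15
  P[5] = 28 + -18 = 10
  P[6] = 28 + -18 = 10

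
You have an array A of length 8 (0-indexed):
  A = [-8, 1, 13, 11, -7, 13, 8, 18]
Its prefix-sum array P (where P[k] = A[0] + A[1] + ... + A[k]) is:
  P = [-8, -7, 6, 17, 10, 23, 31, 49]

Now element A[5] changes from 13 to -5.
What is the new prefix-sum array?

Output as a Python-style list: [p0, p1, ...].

Change: A[5] 13 -> -5, delta = -18
P[k] for k < 5: unchanged (A[5] not included)
P[k] for k >= 5: shift by delta = -18
  P[0] = -8 + 0 = -8
  P[1] = -7 + 0 = -7
  P[2] = 6 + 0 = 6
  P[3] = 17 + 0 = 17
  P[4] = 10 + 0 = 10
  P[5] = 23 + -18 = 5
  P[6] = 31 + -18 = 13
  P[7] = 49 + -18 = 31

Answer: [-8, -7, 6, 17, 10, 5, 13, 31]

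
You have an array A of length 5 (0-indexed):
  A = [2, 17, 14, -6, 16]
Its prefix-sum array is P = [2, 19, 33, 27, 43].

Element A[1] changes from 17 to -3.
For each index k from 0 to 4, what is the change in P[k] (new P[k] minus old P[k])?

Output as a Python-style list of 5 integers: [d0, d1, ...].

Answer: [0, -20, -20, -20, -20]

Derivation:
Element change: A[1] 17 -> -3, delta = -20
For k < 1: P[k] unchanged, delta_P[k] = 0
For k >= 1: P[k] shifts by exactly -20
Delta array: [0, -20, -20, -20, -20]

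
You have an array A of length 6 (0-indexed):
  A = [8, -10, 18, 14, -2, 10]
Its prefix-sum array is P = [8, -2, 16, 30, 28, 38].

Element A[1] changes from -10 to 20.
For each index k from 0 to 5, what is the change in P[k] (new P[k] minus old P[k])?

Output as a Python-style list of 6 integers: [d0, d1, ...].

Answer: [0, 30, 30, 30, 30, 30]

Derivation:
Element change: A[1] -10 -> 20, delta = 30
For k < 1: P[k] unchanged, delta_P[k] = 0
For k >= 1: P[k] shifts by exactly 30
Delta array: [0, 30, 30, 30, 30, 30]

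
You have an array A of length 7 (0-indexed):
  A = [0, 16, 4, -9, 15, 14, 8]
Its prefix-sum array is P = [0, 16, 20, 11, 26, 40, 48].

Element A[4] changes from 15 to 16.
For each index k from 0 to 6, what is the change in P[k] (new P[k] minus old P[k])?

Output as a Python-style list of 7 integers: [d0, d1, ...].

Element change: A[4] 15 -> 16, delta = 1
For k < 4: P[k] unchanged, delta_P[k] = 0
For k >= 4: P[k] shifts by exactly 1
Delta array: [0, 0, 0, 0, 1, 1, 1]

Answer: [0, 0, 0, 0, 1, 1, 1]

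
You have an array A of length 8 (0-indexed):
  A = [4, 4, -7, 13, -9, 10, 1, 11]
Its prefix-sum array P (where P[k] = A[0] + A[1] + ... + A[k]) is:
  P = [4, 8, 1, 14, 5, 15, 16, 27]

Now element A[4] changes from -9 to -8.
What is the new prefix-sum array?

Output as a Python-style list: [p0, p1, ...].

Change: A[4] -9 -> -8, delta = 1
P[k] for k < 4: unchanged (A[4] not included)
P[k] for k >= 4: shift by delta = 1
  P[0] = 4 + 0 = 4
  P[1] = 8 + 0 = 8
  P[2] = 1 + 0 = 1
  P[3] = 14 + 0 = 14
  P[4] = 5 + 1 = 6
  P[5] = 15 + 1 = 16
  P[6] = 16 + 1 = 17
  P[7] = 27 + 1 = 28

Answer: [4, 8, 1, 14, 6, 16, 17, 28]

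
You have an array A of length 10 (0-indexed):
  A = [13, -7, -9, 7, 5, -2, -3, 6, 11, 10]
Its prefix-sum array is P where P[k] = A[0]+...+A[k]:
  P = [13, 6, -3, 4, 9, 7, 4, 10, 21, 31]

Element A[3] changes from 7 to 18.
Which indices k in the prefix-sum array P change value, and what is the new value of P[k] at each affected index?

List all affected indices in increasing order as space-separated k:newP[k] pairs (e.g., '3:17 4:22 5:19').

Answer: 3:15 4:20 5:18 6:15 7:21 8:32 9:42

Derivation:
P[k] = A[0] + ... + A[k]
P[k] includes A[3] iff k >= 3
Affected indices: 3, 4, ..., 9; delta = 11
  P[3]: 4 + 11 = 15
  P[4]: 9 + 11 = 20
  P[5]: 7 + 11 = 18
  P[6]: 4 + 11 = 15
  P[7]: 10 + 11 = 21
  P[8]: 21 + 11 = 32
  P[9]: 31 + 11 = 42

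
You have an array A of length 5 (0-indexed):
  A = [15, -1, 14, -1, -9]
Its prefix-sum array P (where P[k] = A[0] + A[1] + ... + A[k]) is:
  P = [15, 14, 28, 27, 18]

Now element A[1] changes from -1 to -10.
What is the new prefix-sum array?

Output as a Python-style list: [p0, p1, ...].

Answer: [15, 5, 19, 18, 9]

Derivation:
Change: A[1] -1 -> -10, delta = -9
P[k] for k < 1: unchanged (A[1] not included)
P[k] for k >= 1: shift by delta = -9
  P[0] = 15 + 0 = 15
  P[1] = 14 + -9 = 5
  P[2] = 28 + -9 = 19
  P[3] = 27 + -9 = 18
  P[4] = 18 + -9 = 9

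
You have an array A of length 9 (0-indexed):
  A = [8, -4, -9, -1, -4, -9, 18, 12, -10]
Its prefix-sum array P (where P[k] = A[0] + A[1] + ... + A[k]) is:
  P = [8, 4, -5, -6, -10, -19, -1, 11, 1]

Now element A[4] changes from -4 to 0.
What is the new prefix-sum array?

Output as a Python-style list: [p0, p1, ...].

Change: A[4] -4 -> 0, delta = 4
P[k] for k < 4: unchanged (A[4] not included)
P[k] for k >= 4: shift by delta = 4
  P[0] = 8 + 0 = 8
  P[1] = 4 + 0 = 4
  P[2] = -5 + 0 = -5
  P[3] = -6 + 0 = -6
  P[4] = -10 + 4 = -6
  P[5] = -19 + 4 = -15
  P[6] = -1 + 4 = 3
  P[7] = 11 + 4 = 15
  P[8] = 1 + 4 = 5

Answer: [8, 4, -5, -6, -6, -15, 3, 15, 5]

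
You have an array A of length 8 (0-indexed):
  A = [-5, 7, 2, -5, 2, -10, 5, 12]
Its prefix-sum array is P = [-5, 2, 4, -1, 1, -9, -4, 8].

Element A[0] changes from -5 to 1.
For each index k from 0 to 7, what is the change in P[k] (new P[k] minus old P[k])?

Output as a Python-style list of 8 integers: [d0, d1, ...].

Element change: A[0] -5 -> 1, delta = 6
For k < 0: P[k] unchanged, delta_P[k] = 0
For k >= 0: P[k] shifts by exactly 6
Delta array: [6, 6, 6, 6, 6, 6, 6, 6]

Answer: [6, 6, 6, 6, 6, 6, 6, 6]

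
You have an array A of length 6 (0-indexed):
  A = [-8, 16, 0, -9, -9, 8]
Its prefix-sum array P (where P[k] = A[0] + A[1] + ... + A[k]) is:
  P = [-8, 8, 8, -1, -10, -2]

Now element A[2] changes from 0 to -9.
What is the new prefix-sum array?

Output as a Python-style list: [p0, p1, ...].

Change: A[2] 0 -> -9, delta = -9
P[k] for k < 2: unchanged (A[2] not included)
P[k] for k >= 2: shift by delta = -9
  P[0] = -8 + 0 = -8
  P[1] = 8 + 0 = 8
  P[2] = 8 + -9 = -1
  P[3] = -1 + -9 = -10
  P[4] = -10 + -9 = -19
  P[5] = -2 + -9 = -11

Answer: [-8, 8, -1, -10, -19, -11]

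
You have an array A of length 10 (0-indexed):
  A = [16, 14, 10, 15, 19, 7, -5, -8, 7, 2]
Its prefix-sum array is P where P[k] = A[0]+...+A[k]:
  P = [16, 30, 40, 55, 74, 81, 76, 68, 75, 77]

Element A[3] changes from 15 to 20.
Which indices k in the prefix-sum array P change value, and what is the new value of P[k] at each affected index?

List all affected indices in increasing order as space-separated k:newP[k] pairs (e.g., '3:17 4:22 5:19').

Answer: 3:60 4:79 5:86 6:81 7:73 8:80 9:82

Derivation:
P[k] = A[0] + ... + A[k]
P[k] includes A[3] iff k >= 3
Affected indices: 3, 4, ..., 9; delta = 5
  P[3]: 55 + 5 = 60
  P[4]: 74 + 5 = 79
  P[5]: 81 + 5 = 86
  P[6]: 76 + 5 = 81
  P[7]: 68 + 5 = 73
  P[8]: 75 + 5 = 80
  P[9]: 77 + 5 = 82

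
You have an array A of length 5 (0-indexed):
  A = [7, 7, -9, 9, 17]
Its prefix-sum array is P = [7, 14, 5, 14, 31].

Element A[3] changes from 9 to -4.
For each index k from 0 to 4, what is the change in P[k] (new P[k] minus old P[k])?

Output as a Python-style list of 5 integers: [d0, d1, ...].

Element change: A[3] 9 -> -4, delta = -13
For k < 3: P[k] unchanged, delta_P[k] = 0
For k >= 3: P[k] shifts by exactly -13
Delta array: [0, 0, 0, -13, -13]

Answer: [0, 0, 0, -13, -13]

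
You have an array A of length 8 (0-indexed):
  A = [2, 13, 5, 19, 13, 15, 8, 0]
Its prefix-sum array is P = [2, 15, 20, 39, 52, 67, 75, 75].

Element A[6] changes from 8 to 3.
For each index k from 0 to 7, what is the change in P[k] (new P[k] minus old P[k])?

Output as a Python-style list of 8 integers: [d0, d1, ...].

Answer: [0, 0, 0, 0, 0, 0, -5, -5]

Derivation:
Element change: A[6] 8 -> 3, delta = -5
For k < 6: P[k] unchanged, delta_P[k] = 0
For k >= 6: P[k] shifts by exactly -5
Delta array: [0, 0, 0, 0, 0, 0, -5, -5]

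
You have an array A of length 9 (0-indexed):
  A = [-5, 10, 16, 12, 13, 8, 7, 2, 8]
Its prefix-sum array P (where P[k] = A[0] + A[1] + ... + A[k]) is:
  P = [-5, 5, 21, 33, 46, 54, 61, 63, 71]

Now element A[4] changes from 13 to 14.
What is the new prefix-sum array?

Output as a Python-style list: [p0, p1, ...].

Change: A[4] 13 -> 14, delta = 1
P[k] for k < 4: unchanged (A[4] not included)
P[k] for k >= 4: shift by delta = 1
  P[0] = -5 + 0 = -5
  P[1] = 5 + 0 = 5
  P[2] = 21 + 0 = 21
  P[3] = 33 + 0 = 33
  P[4] = 46 + 1 = 47
  P[5] = 54 + 1 = 55
  P[6] = 61 + 1 = 62
  P[7] = 63 + 1 = 64
  P[8] = 71 + 1 = 72

Answer: [-5, 5, 21, 33, 47, 55, 62, 64, 72]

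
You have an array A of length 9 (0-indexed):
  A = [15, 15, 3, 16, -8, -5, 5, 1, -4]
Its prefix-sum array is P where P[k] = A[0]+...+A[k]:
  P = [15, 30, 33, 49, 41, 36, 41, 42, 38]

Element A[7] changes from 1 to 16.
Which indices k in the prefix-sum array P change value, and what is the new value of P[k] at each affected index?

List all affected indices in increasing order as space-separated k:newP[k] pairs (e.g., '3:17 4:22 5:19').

P[k] = A[0] + ... + A[k]
P[k] includes A[7] iff k >= 7
Affected indices: 7, 8, ..., 8; delta = 15
  P[7]: 42 + 15 = 57
  P[8]: 38 + 15 = 53

Answer: 7:57 8:53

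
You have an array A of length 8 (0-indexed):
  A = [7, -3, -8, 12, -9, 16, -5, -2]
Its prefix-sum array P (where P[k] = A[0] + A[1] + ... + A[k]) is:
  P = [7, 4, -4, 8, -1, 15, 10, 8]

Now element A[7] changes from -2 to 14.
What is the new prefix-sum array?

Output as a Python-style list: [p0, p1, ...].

Answer: [7, 4, -4, 8, -1, 15, 10, 24]

Derivation:
Change: A[7] -2 -> 14, delta = 16
P[k] for k < 7: unchanged (A[7] not included)
P[k] for k >= 7: shift by delta = 16
  P[0] = 7 + 0 = 7
  P[1] = 4 + 0 = 4
  P[2] = -4 + 0 = -4
  P[3] = 8 + 0 = 8
  P[4] = -1 + 0 = -1
  P[5] = 15 + 0 = 15
  P[6] = 10 + 0 = 10
  P[7] = 8 + 16 = 24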